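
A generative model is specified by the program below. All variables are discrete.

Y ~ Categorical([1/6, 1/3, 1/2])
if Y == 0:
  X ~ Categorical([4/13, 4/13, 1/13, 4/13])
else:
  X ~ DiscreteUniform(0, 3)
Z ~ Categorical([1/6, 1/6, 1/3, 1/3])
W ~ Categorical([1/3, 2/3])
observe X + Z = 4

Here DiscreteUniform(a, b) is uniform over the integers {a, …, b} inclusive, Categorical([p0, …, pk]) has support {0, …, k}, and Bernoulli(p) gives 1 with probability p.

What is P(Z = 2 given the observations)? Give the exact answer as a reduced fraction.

P(Z = 2 | obs) = 46/127

Enumerate traces; 18 have nonzero weight after conditioning:
  (Y=0, X=1, Z=3, W=0) weight 2/351
  (Y=0, X=1, Z=3, W=1) weight 4/351
  (Y=0, X=2, Z=2, W=0) weight 1/702
  (Y=0, X=2, Z=2, W=1) weight 1/351
  (Y=0, X=3, Z=1, W=0) weight 1/351
  (Y=0, X=3, Z=1, W=1) weight 2/351
  (Y=1, X=1, Z=3, W=0) weight 1/108
  (Y=1, X=1, Z=3, W=1) weight 1/54
  … 10 more
Group by Z:
  weight(Z=1) = 9/208
  weight(Z=2) = 23/312
  weight(Z=3) = 9/104
Total weight = 9/208 + 23/312 + 9/104 = 127/624
P(Z=1 | obs) = 9/208 / 127/624 = 27/127
P(Z=2 | obs) = 23/312 / 127/624 = 46/127
P(Z=3 | obs) = 9/104 / 127/624 = 54/127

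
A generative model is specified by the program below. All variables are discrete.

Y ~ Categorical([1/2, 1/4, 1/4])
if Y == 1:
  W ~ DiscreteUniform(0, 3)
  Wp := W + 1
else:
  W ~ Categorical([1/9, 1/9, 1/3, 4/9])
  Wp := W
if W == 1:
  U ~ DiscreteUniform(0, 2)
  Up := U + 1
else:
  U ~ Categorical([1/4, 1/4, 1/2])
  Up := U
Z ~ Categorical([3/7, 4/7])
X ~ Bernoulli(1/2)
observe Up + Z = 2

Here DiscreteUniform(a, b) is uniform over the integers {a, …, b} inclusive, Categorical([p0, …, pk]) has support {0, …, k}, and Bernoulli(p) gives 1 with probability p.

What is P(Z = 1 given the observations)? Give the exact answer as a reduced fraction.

Enumerate traces; 48 have nonzero weight after conditioning:
  (Y=0, W=0, U=1, Z=1, X=0) weight 1/252
  (Y=0, W=0, U=1, Z=1, X=1) weight 1/252
  (Y=0, W=0, U=2, Z=0, X=0) weight 1/168
  (Y=0, W=0, U=2, Z=0, X=1) weight 1/168
  (Y=0, W=1, U=0, Z=1, X=0) weight 1/189
  (Y=0, W=1, U=0, Z=1, X=1) weight 1/189
  (Y=0, W=1, U=1, Z=0, X=0) weight 1/252
  (Y=0, W=1, U=1, Z=0, X=1) weight 1/252
  … 40 more
Group by Z:
  weight(Z=0) = 137/672
  weight(Z=1) = 151/1008
Total weight = 137/672 + 151/1008 = 713/2016
P(Z=0 | obs) = 137/672 / 713/2016 = 411/713
P(Z=1 | obs) = 151/1008 / 713/2016 = 302/713

P(Z = 1 | obs) = 302/713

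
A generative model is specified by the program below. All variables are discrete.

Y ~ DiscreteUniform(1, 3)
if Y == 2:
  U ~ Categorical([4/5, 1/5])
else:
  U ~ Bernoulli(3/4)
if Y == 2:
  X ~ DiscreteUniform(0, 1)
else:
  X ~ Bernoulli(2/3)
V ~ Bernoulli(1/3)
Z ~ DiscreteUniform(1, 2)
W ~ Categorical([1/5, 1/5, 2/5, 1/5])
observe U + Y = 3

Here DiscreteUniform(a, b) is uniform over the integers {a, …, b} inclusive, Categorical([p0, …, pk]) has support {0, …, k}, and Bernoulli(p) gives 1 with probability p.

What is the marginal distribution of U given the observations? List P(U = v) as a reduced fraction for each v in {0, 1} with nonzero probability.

Enumerate traces; 64 have nonzero weight after conditioning:
  (Y=2, U=1, X=0, V=0, Z=1, W=0) weight 1/450
  (Y=2, U=1, X=0, V=0, Z=1, W=1) weight 1/450
  (Y=2, U=1, X=0, V=0, Z=1, W=2) weight 1/225
  (Y=2, U=1, X=0, V=0, Z=1, W=3) weight 1/450
  (Y=2, U=1, X=0, V=0, Z=2, W=0) weight 1/450
  (Y=2, U=1, X=0, V=0, Z=2, W=1) weight 1/450
  (Y=2, U=1, X=0, V=0, Z=2, W=2) weight 1/225
  (Y=2, U=1, X=0, V=0, Z=2, W=3) weight 1/450
  (Y=3, U=0, X=0, V=0, Z=1, W=0) weight 1/540
  … 55 more
Group by U:
  weight(U=0) = 1/12
  weight(U=1) = 1/15
Total weight = 1/12 + 1/15 = 3/20
P(U=0 | obs) = 1/12 / 3/20 = 5/9
P(U=1 | obs) = 1/15 / 3/20 = 4/9

P(U=0) = 5/9, P(U=1) = 4/9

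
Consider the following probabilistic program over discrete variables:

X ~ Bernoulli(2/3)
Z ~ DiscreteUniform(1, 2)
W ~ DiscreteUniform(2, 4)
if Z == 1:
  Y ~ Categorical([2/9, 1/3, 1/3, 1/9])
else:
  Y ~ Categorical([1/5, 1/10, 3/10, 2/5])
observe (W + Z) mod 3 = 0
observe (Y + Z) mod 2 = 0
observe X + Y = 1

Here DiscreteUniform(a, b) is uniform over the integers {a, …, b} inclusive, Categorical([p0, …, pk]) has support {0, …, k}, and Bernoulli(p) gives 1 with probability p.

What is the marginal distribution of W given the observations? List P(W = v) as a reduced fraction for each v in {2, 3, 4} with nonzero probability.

Enumerate traces; 2 have nonzero weight after conditioning:
  (X=0, Z=1, W=2, Y=1) weight 1/54
  (X=1, Z=2, W=4, Y=0) weight 1/45
Group by W:
  weight(W=2) = 1/54
  weight(W=4) = 1/45
Total weight = 1/54 + 1/45 = 11/270
P(W=2 | obs) = 1/54 / 11/270 = 5/11
P(W=4 | obs) = 1/45 / 11/270 = 6/11

P(W=2) = 5/11, P(W=4) = 6/11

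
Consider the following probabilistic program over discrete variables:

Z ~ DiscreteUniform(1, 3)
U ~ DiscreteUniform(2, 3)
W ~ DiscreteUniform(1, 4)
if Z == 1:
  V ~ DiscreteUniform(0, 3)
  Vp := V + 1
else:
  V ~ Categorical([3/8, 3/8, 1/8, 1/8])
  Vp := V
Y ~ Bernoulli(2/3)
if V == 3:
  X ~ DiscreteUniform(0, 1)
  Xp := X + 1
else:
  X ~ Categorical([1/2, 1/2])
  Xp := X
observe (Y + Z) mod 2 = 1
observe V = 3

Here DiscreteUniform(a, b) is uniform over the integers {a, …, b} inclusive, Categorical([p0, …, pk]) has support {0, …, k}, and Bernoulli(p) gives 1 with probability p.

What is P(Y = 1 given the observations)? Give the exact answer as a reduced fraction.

Enumerate traces; 48 have nonzero weight after conditioning:
  (Z=1, U=2, W=1, V=3, Y=0, X=0) weight 1/576
  (Z=1, U=2, W=1, V=3, Y=0, X=1) weight 1/576
  (Z=1, U=2, W=2, V=3, Y=0, X=0) weight 1/576
  (Z=1, U=2, W=2, V=3, Y=0, X=1) weight 1/576
  (Z=1, U=2, W=3, V=3, Y=0, X=0) weight 1/576
  (Z=1, U=2, W=3, V=3, Y=0, X=1) weight 1/576
  (Z=1, U=2, W=4, V=3, Y=0, X=0) weight 1/576
  (Z=1, U=2, W=4, V=3, Y=0, X=1) weight 1/576
  (Z=2, U=2, W=1, V=3, Y=1, X=0) weight 1/576
  … 39 more
Group by Y:
  weight(Y=0) = 1/24
  weight(Y=1) = 1/36
Total weight = 1/24 + 1/36 = 5/72
P(Y=0 | obs) = 1/24 / 5/72 = 3/5
P(Y=1 | obs) = 1/36 / 5/72 = 2/5

P(Y = 1 | obs) = 2/5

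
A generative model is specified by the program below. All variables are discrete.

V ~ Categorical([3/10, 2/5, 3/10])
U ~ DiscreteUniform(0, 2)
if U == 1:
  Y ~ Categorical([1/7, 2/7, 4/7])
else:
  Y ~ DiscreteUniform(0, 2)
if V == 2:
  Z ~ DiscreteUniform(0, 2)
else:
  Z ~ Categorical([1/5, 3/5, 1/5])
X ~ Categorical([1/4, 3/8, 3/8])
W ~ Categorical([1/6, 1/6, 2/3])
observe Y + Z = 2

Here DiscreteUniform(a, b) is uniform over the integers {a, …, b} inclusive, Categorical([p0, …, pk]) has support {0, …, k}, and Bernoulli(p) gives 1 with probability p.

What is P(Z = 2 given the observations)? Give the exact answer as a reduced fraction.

Enumerate traces; 243 have nonzero weight after conditioning:
  (V=0, U=0, Y=0, Z=2, X=0, W=0) weight 1/3600
  (V=0, U=0, Y=0, Z=2, X=0, W=1) weight 1/3600
  (V=0, U=0, Y=0, Z=2, X=0, W=2) weight 1/900
  (V=0, U=0, Y=0, Z=2, X=1, W=0) weight 1/2400
  (V=0, U=0, Y=0, Z=2, X=1, W=1) weight 1/2400
  (V=0, U=0, Y=0, Z=2, X=1, W=2) weight 1/600
  (V=0, U=0, Y=0, Z=2, X=2, W=0) weight 1/2400
  (V=0, U=0, Y=0, Z=2, X=2, W=1) weight 1/2400
  (V=0, U=0, Y=1, Z=1, X=0, W=0) weight 1/1200
  (V=0, U=0, Y=2, Z=0, X=0, W=0) weight 1/3600
  … 233 more
Group by Z:
  weight(Z=0) = 52/525
  weight(Z=1) = 52/315
  weight(Z=2) = 34/525
Total weight = 52/525 + 52/315 + 34/525 = 74/225
P(Z=0 | obs) = 52/525 / 74/225 = 78/259
P(Z=1 | obs) = 52/315 / 74/225 = 130/259
P(Z=2 | obs) = 34/525 / 74/225 = 51/259

P(Z = 2 | obs) = 51/259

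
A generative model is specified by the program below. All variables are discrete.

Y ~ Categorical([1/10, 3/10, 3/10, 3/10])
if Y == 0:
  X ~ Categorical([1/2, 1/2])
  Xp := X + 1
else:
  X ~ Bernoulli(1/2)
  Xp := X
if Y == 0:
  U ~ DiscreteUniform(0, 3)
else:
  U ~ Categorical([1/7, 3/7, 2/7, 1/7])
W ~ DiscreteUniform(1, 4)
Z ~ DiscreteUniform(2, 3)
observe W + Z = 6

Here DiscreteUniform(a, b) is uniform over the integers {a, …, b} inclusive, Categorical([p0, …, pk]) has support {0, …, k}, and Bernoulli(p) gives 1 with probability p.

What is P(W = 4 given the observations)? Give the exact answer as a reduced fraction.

Enumerate traces; 64 have nonzero weight after conditioning:
  (Y=0, X=0, U=0, W=3, Z=3) weight 1/640
  (Y=0, X=0, U=0, W=4, Z=2) weight 1/640
  (Y=0, X=0, U=1, W=3, Z=3) weight 1/640
  (Y=0, X=0, U=1, W=4, Z=2) weight 1/640
  (Y=0, X=0, U=2, W=3, Z=3) weight 1/640
  (Y=0, X=0, U=2, W=4, Z=2) weight 1/640
  (Y=0, X=0, U=3, W=3, Z=3) weight 1/640
  (Y=0, X=0, U=3, W=4, Z=2) weight 1/640
  … 56 more
Group by W:
  weight(W=3) = 1/8
  weight(W=4) = 1/8
Total weight = 1/8 + 1/8 = 1/4
P(W=3 | obs) = 1/8 / 1/4 = 1/2
P(W=4 | obs) = 1/8 / 1/4 = 1/2

P(W = 4 | obs) = 1/2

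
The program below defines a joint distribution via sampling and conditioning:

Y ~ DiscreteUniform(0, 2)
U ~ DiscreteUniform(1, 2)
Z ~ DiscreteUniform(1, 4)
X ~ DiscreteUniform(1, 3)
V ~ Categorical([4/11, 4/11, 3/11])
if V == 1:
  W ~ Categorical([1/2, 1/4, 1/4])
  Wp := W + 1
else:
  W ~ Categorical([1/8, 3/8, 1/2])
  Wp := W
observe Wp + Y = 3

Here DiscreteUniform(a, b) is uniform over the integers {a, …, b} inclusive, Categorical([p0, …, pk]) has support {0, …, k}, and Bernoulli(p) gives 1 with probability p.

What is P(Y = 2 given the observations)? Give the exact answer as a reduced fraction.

Enumerate traces; 168 have nonzero weight after conditioning:
  (Y=0, U=1, Z=1, X=1, V=1, W=2) weight 1/792
  (Y=0, U=1, Z=1, X=2, V=1, W=2) weight 1/792
  (Y=0, U=1, Z=1, X=3, V=1, W=2) weight 1/792
  (Y=0, U=1, Z=2, X=1, V=1, W=2) weight 1/792
  (Y=0, U=1, Z=2, X=2, V=1, W=2) weight 1/792
  (Y=0, U=1, Z=2, X=3, V=1, W=2) weight 1/792
  (Y=0, U=1, Z=3, X=1, V=1, W=2) weight 1/792
  (Y=0, U=1, Z=3, X=2, V=1, W=2) weight 1/792
  (Y=1, U=1, Z=1, X=1, V=0, W=2) weight 1/396
  (Y=2, U=1, Z=1, X=1, V=0, W=1) weight 1/528
  … 158 more
Group by Y:
  weight(Y=0) = 1/33
  weight(Y=1) = 3/22
  weight(Y=2) = 37/264
Total weight = 1/33 + 3/22 + 37/264 = 27/88
P(Y=0 | obs) = 1/33 / 27/88 = 8/81
P(Y=1 | obs) = 3/22 / 27/88 = 4/9
P(Y=2 | obs) = 37/264 / 27/88 = 37/81

P(Y = 2 | obs) = 37/81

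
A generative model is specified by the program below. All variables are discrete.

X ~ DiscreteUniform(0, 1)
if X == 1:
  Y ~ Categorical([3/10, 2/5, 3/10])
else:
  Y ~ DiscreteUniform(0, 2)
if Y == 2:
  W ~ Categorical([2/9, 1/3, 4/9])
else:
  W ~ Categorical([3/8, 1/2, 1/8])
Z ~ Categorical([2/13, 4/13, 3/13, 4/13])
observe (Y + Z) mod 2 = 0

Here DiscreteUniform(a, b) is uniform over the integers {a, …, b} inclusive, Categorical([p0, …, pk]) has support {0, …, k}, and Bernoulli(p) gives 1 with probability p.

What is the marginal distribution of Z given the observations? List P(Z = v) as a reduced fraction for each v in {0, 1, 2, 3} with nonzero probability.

P(Z=0) = 38/183, P(Z=1) = 44/183, P(Z=2) = 19/61, P(Z=3) = 44/183

Enumerate traces; 36 have nonzero weight after conditioning:
  (X=0, Y=0, W=0, Z=0) weight 1/104
  (X=0, Y=0, W=0, Z=2) weight 3/208
  (X=0, Y=0, W=1, Z=0) weight 1/78
  (X=0, Y=0, W=1, Z=2) weight 1/52
  (X=0, Y=0, W=2, Z=0) weight 1/312
  (X=0, Y=0, W=2, Z=2) weight 1/208
  (X=0, Y=1, W=0, Z=1) weight 1/52
  (X=0, Y=1, W=0, Z=3) weight 1/52
  … 28 more
Group by Z:
  weight(Z=0) = 19/195
  weight(Z=1) = 22/195
  weight(Z=2) = 19/130
  weight(Z=3) = 22/195
Total weight = 19/195 + 22/195 + 19/130 + 22/195 = 61/130
P(Z=0 | obs) = 19/195 / 61/130 = 38/183
P(Z=1 | obs) = 22/195 / 61/130 = 44/183
P(Z=2 | obs) = 19/130 / 61/130 = 19/61
P(Z=3 | obs) = 22/195 / 61/130 = 44/183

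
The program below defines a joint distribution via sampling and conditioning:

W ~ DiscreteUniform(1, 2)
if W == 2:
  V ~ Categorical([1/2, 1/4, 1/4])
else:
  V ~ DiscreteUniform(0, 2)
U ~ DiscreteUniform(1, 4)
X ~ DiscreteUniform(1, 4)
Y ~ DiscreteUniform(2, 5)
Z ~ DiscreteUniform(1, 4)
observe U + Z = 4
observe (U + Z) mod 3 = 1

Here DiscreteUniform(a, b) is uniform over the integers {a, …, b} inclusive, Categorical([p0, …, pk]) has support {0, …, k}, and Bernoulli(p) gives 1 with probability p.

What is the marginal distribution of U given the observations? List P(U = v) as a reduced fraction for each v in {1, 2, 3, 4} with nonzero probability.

P(U=1) = 1/3, P(U=2) = 1/3, P(U=3) = 1/3

Enumerate traces; 288 have nonzero weight after conditioning:
  (W=1, V=0, U=1, X=1, Y=2, Z=3) weight 1/1536
  (W=1, V=0, U=1, X=1, Y=3, Z=3) weight 1/1536
  (W=1, V=0, U=1, X=1, Y=4, Z=3) weight 1/1536
  (W=1, V=0, U=1, X=1, Y=5, Z=3) weight 1/1536
  (W=1, V=0, U=1, X=2, Y=2, Z=3) weight 1/1536
  (W=1, V=0, U=1, X=2, Y=3, Z=3) weight 1/1536
  (W=1, V=0, U=1, X=2, Y=4, Z=3) weight 1/1536
  (W=1, V=0, U=1, X=2, Y=5, Z=3) weight 1/1536
  (W=1, V=0, U=2, X=1, Y=2, Z=2) weight 1/1536
  (W=1, V=0, U=3, X=1, Y=2, Z=1) weight 1/1536
  … 278 more
Group by U:
  weight(U=1) = 1/16
  weight(U=2) = 1/16
  weight(U=3) = 1/16
Total weight = 1/16 + 1/16 + 1/16 = 3/16
P(U=1 | obs) = 1/16 / 3/16 = 1/3
P(U=2 | obs) = 1/16 / 3/16 = 1/3
P(U=3 | obs) = 1/16 / 3/16 = 1/3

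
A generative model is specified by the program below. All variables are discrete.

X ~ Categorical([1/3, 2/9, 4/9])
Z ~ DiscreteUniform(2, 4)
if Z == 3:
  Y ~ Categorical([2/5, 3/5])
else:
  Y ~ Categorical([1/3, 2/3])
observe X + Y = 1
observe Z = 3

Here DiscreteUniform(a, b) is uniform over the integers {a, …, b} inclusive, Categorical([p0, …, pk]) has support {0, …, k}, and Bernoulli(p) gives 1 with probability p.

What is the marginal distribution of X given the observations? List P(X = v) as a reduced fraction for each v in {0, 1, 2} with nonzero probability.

Enumerate traces; 2 have nonzero weight after conditioning:
  (X=0, Z=3, Y=1) weight 1/15
  (X=1, Z=3, Y=0) weight 4/135
Group by X:
  weight(X=0) = 1/15
  weight(X=1) = 4/135
Total weight = 1/15 + 4/135 = 13/135
P(X=0 | obs) = 1/15 / 13/135 = 9/13
P(X=1 | obs) = 4/135 / 13/135 = 4/13

P(X=0) = 9/13, P(X=1) = 4/13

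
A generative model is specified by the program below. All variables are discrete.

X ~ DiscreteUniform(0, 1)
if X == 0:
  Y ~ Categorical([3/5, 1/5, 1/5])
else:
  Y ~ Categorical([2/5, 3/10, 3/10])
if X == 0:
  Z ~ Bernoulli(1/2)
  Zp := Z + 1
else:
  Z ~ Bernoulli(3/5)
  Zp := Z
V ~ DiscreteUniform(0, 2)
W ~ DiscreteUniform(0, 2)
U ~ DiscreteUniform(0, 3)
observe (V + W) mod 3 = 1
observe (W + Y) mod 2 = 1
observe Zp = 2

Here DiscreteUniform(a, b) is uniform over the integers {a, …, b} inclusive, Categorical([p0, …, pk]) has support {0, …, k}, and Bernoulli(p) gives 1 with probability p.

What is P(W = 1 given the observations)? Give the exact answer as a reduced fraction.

P(W = 1 | obs) = 2/3

Enumerate traces; 16 have nonzero weight after conditioning:
  (X=0, Y=0, Z=1, V=0, W=1, U=0) weight 1/240
  (X=0, Y=0, Z=1, V=0, W=1, U=1) weight 1/240
  (X=0, Y=0, Z=1, V=0, W=1, U=2) weight 1/240
  (X=0, Y=0, Z=1, V=0, W=1, U=3) weight 1/240
  (X=0, Y=1, Z=1, V=1, W=0, U=0) weight 1/720
  (X=0, Y=1, Z=1, V=1, W=0, U=1) weight 1/720
  (X=0, Y=1, Z=1, V=1, W=0, U=2) weight 1/720
  (X=0, Y=1, Z=1, V=1, W=0, U=3) weight 1/720
  (X=0, Y=1, Z=1, V=2, W=2, U=0) weight 1/720
  … 7 more
Group by W:
  weight(W=0) = 1/180
  weight(W=1) = 1/45
  weight(W=2) = 1/180
Total weight = 1/180 + 1/45 + 1/180 = 1/30
P(W=0 | obs) = 1/180 / 1/30 = 1/6
P(W=1 | obs) = 1/45 / 1/30 = 2/3
P(W=2 | obs) = 1/180 / 1/30 = 1/6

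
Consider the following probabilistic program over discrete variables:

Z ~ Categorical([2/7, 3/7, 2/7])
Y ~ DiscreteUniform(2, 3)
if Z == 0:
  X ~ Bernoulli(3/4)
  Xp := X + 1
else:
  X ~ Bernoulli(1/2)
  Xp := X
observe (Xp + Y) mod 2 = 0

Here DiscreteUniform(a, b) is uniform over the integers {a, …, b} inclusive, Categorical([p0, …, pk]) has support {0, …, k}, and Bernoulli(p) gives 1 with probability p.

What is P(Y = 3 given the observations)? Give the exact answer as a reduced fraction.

Enumerate traces; 6 have nonzero weight after conditioning:
  (Z=0, Y=2, X=1) weight 3/28
  (Z=0, Y=3, X=0) weight 1/28
  (Z=1, Y=2, X=0) weight 3/28
  (Z=1, Y=3, X=1) weight 3/28
  (Z=2, Y=2, X=0) weight 1/14
  (Z=2, Y=3, X=1) weight 1/14
Group by Y:
  weight(Y=2) = 2/7
  weight(Y=3) = 3/14
Total weight = 2/7 + 3/14 = 1/2
P(Y=2 | obs) = 2/7 / 1/2 = 4/7
P(Y=3 | obs) = 3/14 / 1/2 = 3/7

P(Y = 3 | obs) = 3/7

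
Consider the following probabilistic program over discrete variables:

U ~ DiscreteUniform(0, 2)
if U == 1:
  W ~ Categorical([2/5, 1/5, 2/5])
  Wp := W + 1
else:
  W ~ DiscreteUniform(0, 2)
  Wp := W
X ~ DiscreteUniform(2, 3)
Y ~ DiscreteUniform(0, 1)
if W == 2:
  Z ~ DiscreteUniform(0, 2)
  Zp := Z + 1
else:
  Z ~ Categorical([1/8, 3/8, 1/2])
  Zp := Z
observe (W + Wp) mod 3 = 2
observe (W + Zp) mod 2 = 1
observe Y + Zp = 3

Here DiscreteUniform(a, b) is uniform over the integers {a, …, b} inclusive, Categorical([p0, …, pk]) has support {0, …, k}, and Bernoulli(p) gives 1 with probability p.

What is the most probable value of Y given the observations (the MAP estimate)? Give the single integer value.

Enumerate traces; 6 have nonzero weight after conditioning:
  (U=0, W=1, X=2, Y=1, Z=2) weight 1/72
  (U=0, W=1, X=3, Y=1, Z=2) weight 1/72
  (U=1, W=2, X=2, Y=0, Z=2) weight 1/90
  (U=1, W=2, X=3, Y=0, Z=2) weight 1/90
  (U=2, W=1, X=2, Y=1, Z=2) weight 1/72
  (U=2, W=1, X=3, Y=1, Z=2) weight 1/72
Group by Y:
  weight(Y=0) = 1/45
  weight(Y=1) = 1/18
Total weight = 1/45 + 1/18 = 7/90
P(Y=0 | obs) = 1/45 / 7/90 = 2/7
P(Y=1 | obs) = 1/18 / 7/90 = 5/7
argmax = 1

argmax_v P(Y = v | obs) = 1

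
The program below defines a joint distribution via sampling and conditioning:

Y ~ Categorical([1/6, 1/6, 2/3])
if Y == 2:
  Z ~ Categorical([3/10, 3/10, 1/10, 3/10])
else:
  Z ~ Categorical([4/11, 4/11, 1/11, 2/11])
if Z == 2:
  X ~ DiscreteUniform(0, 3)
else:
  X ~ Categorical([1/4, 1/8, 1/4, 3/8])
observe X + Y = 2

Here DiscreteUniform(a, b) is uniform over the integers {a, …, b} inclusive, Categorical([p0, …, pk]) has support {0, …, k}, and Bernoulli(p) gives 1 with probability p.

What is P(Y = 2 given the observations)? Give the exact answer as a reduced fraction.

Enumerate traces; 12 have nonzero weight after conditioning:
  (Y=0, Z=0, X=2) weight 1/66
  (Y=0, Z=1, X=2) weight 1/66
  (Y=0, Z=2, X=2) weight 1/264
  (Y=0, Z=3, X=2) weight 1/132
  (Y=1, Z=0, X=1) weight 1/132
  (Y=1, Z=1, X=1) weight 1/132
  (Y=1, Z=2, X=1) weight 1/264
  (Y=1, Z=3, X=1) weight 1/264
  (Y=2, Z=0, X=0) weight 1/20
  … 3 more
Group by Y:
  weight(Y=0) = 1/24
  weight(Y=1) = 1/44
  weight(Y=2) = 1/6
Total weight = 1/24 + 1/44 + 1/6 = 61/264
P(Y=0 | obs) = 1/24 / 61/264 = 11/61
P(Y=1 | obs) = 1/44 / 61/264 = 6/61
P(Y=2 | obs) = 1/6 / 61/264 = 44/61

P(Y = 2 | obs) = 44/61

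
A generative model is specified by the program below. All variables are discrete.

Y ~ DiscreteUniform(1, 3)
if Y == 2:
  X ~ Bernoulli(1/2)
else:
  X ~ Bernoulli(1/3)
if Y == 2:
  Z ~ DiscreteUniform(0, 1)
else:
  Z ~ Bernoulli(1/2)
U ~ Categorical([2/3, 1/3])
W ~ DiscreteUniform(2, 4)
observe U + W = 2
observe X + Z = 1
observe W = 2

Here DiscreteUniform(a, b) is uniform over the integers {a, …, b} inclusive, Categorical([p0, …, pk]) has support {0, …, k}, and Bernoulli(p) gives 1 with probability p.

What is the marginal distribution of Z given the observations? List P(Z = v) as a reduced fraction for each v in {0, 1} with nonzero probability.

Enumerate traces; 6 have nonzero weight after conditioning:
  (Y=1, X=0, Z=1, U=0, W=2) weight 2/81
  (Y=1, X=1, Z=0, U=0, W=2) weight 1/81
  (Y=2, X=0, Z=1, U=0, W=2) weight 1/54
  (Y=2, X=1, Z=0, U=0, W=2) weight 1/54
  (Y=3, X=0, Z=1, U=0, W=2) weight 2/81
  (Y=3, X=1, Z=0, U=0, W=2) weight 1/81
Group by Z:
  weight(Z=0) = 7/162
  weight(Z=1) = 11/162
Total weight = 7/162 + 11/162 = 1/9
P(Z=0 | obs) = 7/162 / 1/9 = 7/18
P(Z=1 | obs) = 11/162 / 1/9 = 11/18

P(Z=0) = 7/18, P(Z=1) = 11/18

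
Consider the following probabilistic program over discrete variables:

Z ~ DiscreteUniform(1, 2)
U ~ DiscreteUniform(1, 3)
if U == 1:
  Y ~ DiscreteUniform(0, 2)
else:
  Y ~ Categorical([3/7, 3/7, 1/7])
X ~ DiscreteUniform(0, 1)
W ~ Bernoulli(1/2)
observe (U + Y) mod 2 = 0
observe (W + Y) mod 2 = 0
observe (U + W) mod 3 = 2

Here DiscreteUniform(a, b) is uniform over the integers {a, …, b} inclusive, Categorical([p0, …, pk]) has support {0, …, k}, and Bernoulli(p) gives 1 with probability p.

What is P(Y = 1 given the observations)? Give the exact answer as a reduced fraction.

P(Y = 1 | obs) = 7/19

Enumerate traces; 12 have nonzero weight after conditioning:
  (Z=1, U=1, Y=1, X=0, W=1) weight 1/72
  (Z=1, U=1, Y=1, X=1, W=1) weight 1/72
  (Z=1, U=2, Y=0, X=0, W=0) weight 1/56
  (Z=1, U=2, Y=0, X=1, W=0) weight 1/56
  (Z=1, U=2, Y=2, X=0, W=0) weight 1/168
  (Z=1, U=2, Y=2, X=1, W=0) weight 1/168
  (Z=2, U=1, Y=1, X=0, W=1) weight 1/72
  (Z=2, U=1, Y=1, X=1, W=1) weight 1/72
  … 4 more
Group by Y:
  weight(Y=0) = 1/14
  weight(Y=1) = 1/18
  weight(Y=2) = 1/42
Total weight = 1/14 + 1/18 + 1/42 = 19/126
P(Y=0 | obs) = 1/14 / 19/126 = 9/19
P(Y=1 | obs) = 1/18 / 19/126 = 7/19
P(Y=2 | obs) = 1/42 / 19/126 = 3/19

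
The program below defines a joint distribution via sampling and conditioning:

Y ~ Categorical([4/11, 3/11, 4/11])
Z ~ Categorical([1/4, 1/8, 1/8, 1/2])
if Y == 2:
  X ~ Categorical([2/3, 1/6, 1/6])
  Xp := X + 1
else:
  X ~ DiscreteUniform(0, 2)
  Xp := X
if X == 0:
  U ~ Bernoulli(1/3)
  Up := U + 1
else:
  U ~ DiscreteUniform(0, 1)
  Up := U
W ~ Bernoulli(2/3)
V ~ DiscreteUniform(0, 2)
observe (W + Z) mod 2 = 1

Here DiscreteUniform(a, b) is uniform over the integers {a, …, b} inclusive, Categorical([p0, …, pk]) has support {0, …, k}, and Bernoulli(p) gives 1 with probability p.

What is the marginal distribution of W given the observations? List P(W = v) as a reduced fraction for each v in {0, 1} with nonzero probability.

Enumerate traces; 216 have nonzero weight after conditioning:
  (Y=0, Z=0, X=0, U=0, W=1, V=0) weight 4/891
  (Y=0, Z=0, X=0, U=0, W=1, V=1) weight 4/891
  (Y=0, Z=0, X=0, U=0, W=1, V=2) weight 4/891
  (Y=0, Z=0, X=0, U=1, W=1, V=0) weight 2/891
  (Y=0, Z=0, X=0, U=1, W=1, V=1) weight 2/891
  (Y=0, Z=0, X=0, U=1, W=1, V=2) weight 2/891
  (Y=0, Z=0, X=1, U=0, W=1, V=0) weight 1/297
  (Y=0, Z=0, X=1, U=0, W=1, V=1) weight 1/297
  (Y=0, Z=1, X=0, U=0, W=0, V=0) weight 1/891
  … 207 more
Group by W:
  weight(W=0) = 5/24
  weight(W=1) = 1/4
Total weight = 5/24 + 1/4 = 11/24
P(W=0 | obs) = 5/24 / 11/24 = 5/11
P(W=1 | obs) = 1/4 / 11/24 = 6/11

P(W=0) = 5/11, P(W=1) = 6/11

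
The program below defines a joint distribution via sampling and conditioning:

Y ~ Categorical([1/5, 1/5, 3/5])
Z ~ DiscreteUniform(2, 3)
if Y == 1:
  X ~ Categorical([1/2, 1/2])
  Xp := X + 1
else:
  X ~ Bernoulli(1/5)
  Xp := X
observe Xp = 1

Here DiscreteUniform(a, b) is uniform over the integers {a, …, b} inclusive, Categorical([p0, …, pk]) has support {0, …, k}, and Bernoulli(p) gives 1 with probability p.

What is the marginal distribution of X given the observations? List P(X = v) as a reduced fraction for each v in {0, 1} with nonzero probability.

P(X=0) = 5/13, P(X=1) = 8/13

Enumerate traces; 6 have nonzero weight after conditioning:
  (Y=0, Z=2, X=1) weight 1/50
  (Y=0, Z=3, X=1) weight 1/50
  (Y=1, Z=2, X=0) weight 1/20
  (Y=1, Z=3, X=0) weight 1/20
  (Y=2, Z=2, X=1) weight 3/50
  (Y=2, Z=3, X=1) weight 3/50
Group by X:
  weight(X=0) = 1/10
  weight(X=1) = 4/25
Total weight = 1/10 + 4/25 = 13/50
P(X=0 | obs) = 1/10 / 13/50 = 5/13
P(X=1 | obs) = 4/25 / 13/50 = 8/13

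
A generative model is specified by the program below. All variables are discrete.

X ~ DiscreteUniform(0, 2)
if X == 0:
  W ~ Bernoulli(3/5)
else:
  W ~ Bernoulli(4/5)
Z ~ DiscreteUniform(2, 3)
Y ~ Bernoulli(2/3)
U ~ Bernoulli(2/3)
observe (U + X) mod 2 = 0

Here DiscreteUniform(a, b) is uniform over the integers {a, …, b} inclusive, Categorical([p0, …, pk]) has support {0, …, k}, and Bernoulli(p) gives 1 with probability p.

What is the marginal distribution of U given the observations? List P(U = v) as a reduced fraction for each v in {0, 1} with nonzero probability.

P(U=0) = 1/2, P(U=1) = 1/2

Enumerate traces; 24 have nonzero weight after conditioning:
  (X=0, W=0, Z=2, Y=0, U=0) weight 1/135
  (X=0, W=0, Z=2, Y=1, U=0) weight 2/135
  (X=0, W=0, Z=3, Y=0, U=0) weight 1/135
  (X=0, W=0, Z=3, Y=1, U=0) weight 2/135
  (X=0, W=1, Z=2, Y=0, U=0) weight 1/90
  (X=0, W=1, Z=2, Y=1, U=0) weight 1/45
  (X=0, W=1, Z=3, Y=0, U=0) weight 1/90
  (X=0, W=1, Z=3, Y=1, U=0) weight 1/45
  (X=1, W=0, Z=2, Y=0, U=1) weight 1/135
  … 15 more
Group by U:
  weight(U=0) = 2/9
  weight(U=1) = 2/9
Total weight = 2/9 + 2/9 = 4/9
P(U=0 | obs) = 2/9 / 4/9 = 1/2
P(U=1 | obs) = 2/9 / 4/9 = 1/2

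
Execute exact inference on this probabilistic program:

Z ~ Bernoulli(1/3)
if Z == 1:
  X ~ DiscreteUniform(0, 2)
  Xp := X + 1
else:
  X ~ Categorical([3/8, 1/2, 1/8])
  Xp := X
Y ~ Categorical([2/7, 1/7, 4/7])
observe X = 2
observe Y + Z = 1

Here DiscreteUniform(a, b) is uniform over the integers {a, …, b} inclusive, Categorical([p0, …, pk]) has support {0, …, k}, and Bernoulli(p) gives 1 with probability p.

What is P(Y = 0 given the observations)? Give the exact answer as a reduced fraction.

P(Y = 0 | obs) = 8/11

Enumerate traces; 2 have nonzero weight after conditioning:
  (Z=0, X=2, Y=1) weight 1/84
  (Z=1, X=2, Y=0) weight 2/63
Group by Y:
  weight(Y=0) = 2/63
  weight(Y=1) = 1/84
Total weight = 2/63 + 1/84 = 11/252
P(Y=0 | obs) = 2/63 / 11/252 = 8/11
P(Y=1 | obs) = 1/84 / 11/252 = 3/11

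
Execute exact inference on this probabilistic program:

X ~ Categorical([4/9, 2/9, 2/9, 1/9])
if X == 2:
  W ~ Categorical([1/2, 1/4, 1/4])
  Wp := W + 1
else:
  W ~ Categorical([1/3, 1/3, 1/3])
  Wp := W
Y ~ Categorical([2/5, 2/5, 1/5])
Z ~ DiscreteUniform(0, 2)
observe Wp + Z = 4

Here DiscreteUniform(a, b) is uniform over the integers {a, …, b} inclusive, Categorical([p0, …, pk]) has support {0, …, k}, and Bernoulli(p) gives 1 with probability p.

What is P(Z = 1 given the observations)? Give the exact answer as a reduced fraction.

Enumerate traces; 15 have nonzero weight after conditioning:
  (X=0, W=2, Y=0, Z=2) weight 8/405
  (X=0, W=2, Y=1, Z=2) weight 8/405
  (X=0, W=2, Y=2, Z=2) weight 4/405
  (X=1, W=2, Y=0, Z=2) weight 4/405
  (X=1, W=2, Y=1, Z=2) weight 4/405
  (X=1, W=2, Y=2, Z=2) weight 2/405
  (X=2, W=1, Y=0, Z=2) weight 1/135
  (X=2, W=1, Y=1, Z=2) weight 1/135
  (X=2, W=2, Y=0, Z=1) weight 1/135
  … 6 more
Group by Z:
  weight(Z=1) = 1/54
  weight(Z=2) = 17/162
Total weight = 1/54 + 17/162 = 10/81
P(Z=1 | obs) = 1/54 / 10/81 = 3/20
P(Z=2 | obs) = 17/162 / 10/81 = 17/20

P(Z = 1 | obs) = 3/20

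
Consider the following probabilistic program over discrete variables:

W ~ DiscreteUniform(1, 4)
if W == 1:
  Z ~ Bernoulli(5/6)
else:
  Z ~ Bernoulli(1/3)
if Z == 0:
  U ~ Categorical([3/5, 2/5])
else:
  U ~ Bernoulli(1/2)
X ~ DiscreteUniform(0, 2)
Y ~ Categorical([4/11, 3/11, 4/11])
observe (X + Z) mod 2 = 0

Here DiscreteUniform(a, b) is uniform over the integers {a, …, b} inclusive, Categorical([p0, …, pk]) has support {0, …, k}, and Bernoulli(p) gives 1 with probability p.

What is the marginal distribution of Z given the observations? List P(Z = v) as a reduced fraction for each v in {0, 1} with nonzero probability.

P(Z=0) = 26/37, P(Z=1) = 11/37

Enumerate traces; 72 have nonzero weight after conditioning:
  (W=1, Z=0, U=0, X=0, Y=0) weight 1/330
  (W=1, Z=0, U=0, X=0, Y=1) weight 1/440
  (W=1, Z=0, U=0, X=0, Y=2) weight 1/330
  (W=1, Z=0, U=0, X=2, Y=0) weight 1/330
  (W=1, Z=0, U=0, X=2, Y=1) weight 1/440
  (W=1, Z=0, U=0, X=2, Y=2) weight 1/330
  (W=1, Z=0, U=1, X=0, Y=0) weight 1/495
  (W=1, Z=0, U=1, X=0, Y=1) weight 1/660
  (W=1, Z=1, U=0, X=1, Y=0) weight 5/396
  … 63 more
Group by Z:
  weight(Z=0) = 13/36
  weight(Z=1) = 11/72
Total weight = 13/36 + 11/72 = 37/72
P(Z=0 | obs) = 13/36 / 37/72 = 26/37
P(Z=1 | obs) = 11/72 / 37/72 = 11/37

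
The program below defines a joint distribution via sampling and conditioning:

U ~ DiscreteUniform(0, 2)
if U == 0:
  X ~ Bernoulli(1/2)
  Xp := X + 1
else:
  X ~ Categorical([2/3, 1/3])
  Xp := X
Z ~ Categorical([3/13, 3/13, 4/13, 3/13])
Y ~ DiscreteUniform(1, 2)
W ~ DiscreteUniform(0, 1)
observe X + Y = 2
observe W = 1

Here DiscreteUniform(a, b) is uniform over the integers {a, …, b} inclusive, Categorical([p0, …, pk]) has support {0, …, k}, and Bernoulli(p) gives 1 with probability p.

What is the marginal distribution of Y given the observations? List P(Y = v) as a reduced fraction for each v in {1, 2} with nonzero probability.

P(Y=1) = 7/18, P(Y=2) = 11/18

Enumerate traces; 24 have nonzero weight after conditioning:
  (U=0, X=0, Z=0, Y=2, W=1) weight 1/104
  (U=0, X=0, Z=1, Y=2, W=1) weight 1/104
  (U=0, X=0, Z=2, Y=2, W=1) weight 1/78
  (U=0, X=0, Z=3, Y=2, W=1) weight 1/104
  (U=0, X=1, Z=0, Y=1, W=1) weight 1/104
  (U=0, X=1, Z=1, Y=1, W=1) weight 1/104
  (U=0, X=1, Z=2, Y=1, W=1) weight 1/78
  (U=0, X=1, Z=3, Y=1, W=1) weight 1/104
  … 16 more
Group by Y:
  weight(Y=1) = 7/72
  weight(Y=2) = 11/72
Total weight = 7/72 + 11/72 = 1/4
P(Y=1 | obs) = 7/72 / 1/4 = 7/18
P(Y=2 | obs) = 11/72 / 1/4 = 11/18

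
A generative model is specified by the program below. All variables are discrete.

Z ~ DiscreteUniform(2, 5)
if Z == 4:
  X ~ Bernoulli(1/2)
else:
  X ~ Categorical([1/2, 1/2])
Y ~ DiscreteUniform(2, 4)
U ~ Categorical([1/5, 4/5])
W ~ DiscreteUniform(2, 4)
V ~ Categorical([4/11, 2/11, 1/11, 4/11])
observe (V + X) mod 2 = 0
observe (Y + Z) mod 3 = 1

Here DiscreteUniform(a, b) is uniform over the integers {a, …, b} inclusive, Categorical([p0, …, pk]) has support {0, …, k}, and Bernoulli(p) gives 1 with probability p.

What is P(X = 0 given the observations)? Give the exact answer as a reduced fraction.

P(X = 0 | obs) = 5/11

Enumerate traces; 96 have nonzero weight after conditioning:
  (Z=2, X=0, Y=2, U=0, W=2, V=0) weight 1/990
  (Z=2, X=0, Y=2, U=0, W=2, V=2) weight 1/3960
  (Z=2, X=0, Y=2, U=0, W=3, V=0) weight 1/990
  (Z=2, X=0, Y=2, U=0, W=3, V=2) weight 1/3960
  (Z=2, X=0, Y=2, U=0, W=4, V=0) weight 1/990
  (Z=2, X=0, Y=2, U=0, W=4, V=2) weight 1/3960
  (Z=2, X=0, Y=2, U=1, W=2, V=0) weight 2/495
  (Z=2, X=0, Y=2, U=1, W=2, V=2) weight 1/990
  (Z=2, X=1, Y=2, U=0, W=2, V=1) weight 1/1980
  … 87 more
Group by X:
  weight(X=0) = 5/66
  weight(X=1) = 1/11
Total weight = 5/66 + 1/11 = 1/6
P(X=0 | obs) = 5/66 / 1/6 = 5/11
P(X=1 | obs) = 1/11 / 1/6 = 6/11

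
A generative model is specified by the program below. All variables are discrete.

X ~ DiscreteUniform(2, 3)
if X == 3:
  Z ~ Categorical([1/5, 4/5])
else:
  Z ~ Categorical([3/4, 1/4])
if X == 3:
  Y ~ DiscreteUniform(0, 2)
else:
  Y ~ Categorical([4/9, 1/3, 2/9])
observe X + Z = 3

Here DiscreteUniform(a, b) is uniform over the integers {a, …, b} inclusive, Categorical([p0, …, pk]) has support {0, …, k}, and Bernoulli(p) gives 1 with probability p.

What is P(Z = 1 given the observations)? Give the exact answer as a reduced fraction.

P(Z = 1 | obs) = 5/9

Enumerate traces; 6 have nonzero weight after conditioning:
  (X=2, Z=1, Y=0) weight 1/18
  (X=2, Z=1, Y=1) weight 1/24
  (X=2, Z=1, Y=2) weight 1/36
  (X=3, Z=0, Y=0) weight 1/30
  (X=3, Z=0, Y=1) weight 1/30
  (X=3, Z=0, Y=2) weight 1/30
Group by Z:
  weight(Z=0) = 1/10
  weight(Z=1) = 1/8
Total weight = 1/10 + 1/8 = 9/40
P(Z=0 | obs) = 1/10 / 9/40 = 4/9
P(Z=1 | obs) = 1/8 / 9/40 = 5/9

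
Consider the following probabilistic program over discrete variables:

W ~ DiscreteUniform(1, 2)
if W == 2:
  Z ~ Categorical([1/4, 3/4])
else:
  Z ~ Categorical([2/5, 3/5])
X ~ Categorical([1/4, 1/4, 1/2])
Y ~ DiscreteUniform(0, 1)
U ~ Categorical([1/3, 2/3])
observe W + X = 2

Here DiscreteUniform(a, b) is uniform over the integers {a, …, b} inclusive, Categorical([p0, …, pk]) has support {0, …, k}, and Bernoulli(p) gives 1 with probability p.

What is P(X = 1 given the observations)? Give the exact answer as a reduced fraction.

Enumerate traces; 16 have nonzero weight after conditioning:
  (W=1, Z=0, X=1, Y=0, U=0) weight 1/120
  (W=1, Z=0, X=1, Y=0, U=1) weight 1/60
  (W=1, Z=0, X=1, Y=1, U=0) weight 1/120
  (W=1, Z=0, X=1, Y=1, U=1) weight 1/60
  (W=1, Z=1, X=1, Y=0, U=0) weight 1/80
  (W=1, Z=1, X=1, Y=0, U=1) weight 1/40
  (W=1, Z=1, X=1, Y=1, U=0) weight 1/80
  (W=1, Z=1, X=1, Y=1, U=1) weight 1/40
  (W=2, Z=0, X=0, Y=0, U=0) weight 1/192
  … 7 more
Group by X:
  weight(X=0) = 1/8
  weight(X=1) = 1/8
Total weight = 1/8 + 1/8 = 1/4
P(X=0 | obs) = 1/8 / 1/4 = 1/2
P(X=1 | obs) = 1/8 / 1/4 = 1/2

P(X = 1 | obs) = 1/2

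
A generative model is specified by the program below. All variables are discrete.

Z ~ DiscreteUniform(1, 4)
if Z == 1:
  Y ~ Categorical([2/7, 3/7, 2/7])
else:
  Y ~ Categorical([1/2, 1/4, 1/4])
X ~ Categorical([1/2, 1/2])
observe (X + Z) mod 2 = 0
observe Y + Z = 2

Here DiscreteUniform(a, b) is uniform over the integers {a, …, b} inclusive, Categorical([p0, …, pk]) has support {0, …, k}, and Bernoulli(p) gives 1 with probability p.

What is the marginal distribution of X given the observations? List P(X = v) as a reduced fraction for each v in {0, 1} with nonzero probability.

Enumerate traces; 2 have nonzero weight after conditioning:
  (Z=1, Y=1, X=1) weight 3/56
  (Z=2, Y=0, X=0) weight 1/16
Group by X:
  weight(X=0) = 1/16
  weight(X=1) = 3/56
Total weight = 1/16 + 3/56 = 13/112
P(X=0 | obs) = 1/16 / 13/112 = 7/13
P(X=1 | obs) = 3/56 / 13/112 = 6/13

P(X=0) = 7/13, P(X=1) = 6/13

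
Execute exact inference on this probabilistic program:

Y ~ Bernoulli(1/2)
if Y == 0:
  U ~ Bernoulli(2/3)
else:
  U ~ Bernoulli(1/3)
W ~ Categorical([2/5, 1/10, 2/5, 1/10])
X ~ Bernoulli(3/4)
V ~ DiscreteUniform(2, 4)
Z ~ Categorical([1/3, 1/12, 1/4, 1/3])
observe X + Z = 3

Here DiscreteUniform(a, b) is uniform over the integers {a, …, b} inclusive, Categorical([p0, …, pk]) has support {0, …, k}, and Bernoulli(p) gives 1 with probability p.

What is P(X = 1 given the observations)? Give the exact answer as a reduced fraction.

Enumerate traces; 96 have nonzero weight after conditioning:
  (Y=0, U=0, W=0, X=0, V=2, Z=3) weight 1/540
  (Y=0, U=0, W=0, X=0, V=3, Z=3) weight 1/540
  (Y=0, U=0, W=0, X=0, V=4, Z=3) weight 1/540
  (Y=0, U=0, W=0, X=1, V=2, Z=2) weight 1/240
  (Y=0, U=0, W=0, X=1, V=3, Z=2) weight 1/240
  (Y=0, U=0, W=0, X=1, V=4, Z=2) weight 1/240
  (Y=0, U=0, W=1, X=0, V=2, Z=3) weight 1/2160
  (Y=0, U=0, W=1, X=0, V=3, Z=3) weight 1/2160
  … 88 more
Group by X:
  weight(X=0) = 1/12
  weight(X=1) = 3/16
Total weight = 1/12 + 3/16 = 13/48
P(X=0 | obs) = 1/12 / 13/48 = 4/13
P(X=1 | obs) = 3/16 / 13/48 = 9/13

P(X = 1 | obs) = 9/13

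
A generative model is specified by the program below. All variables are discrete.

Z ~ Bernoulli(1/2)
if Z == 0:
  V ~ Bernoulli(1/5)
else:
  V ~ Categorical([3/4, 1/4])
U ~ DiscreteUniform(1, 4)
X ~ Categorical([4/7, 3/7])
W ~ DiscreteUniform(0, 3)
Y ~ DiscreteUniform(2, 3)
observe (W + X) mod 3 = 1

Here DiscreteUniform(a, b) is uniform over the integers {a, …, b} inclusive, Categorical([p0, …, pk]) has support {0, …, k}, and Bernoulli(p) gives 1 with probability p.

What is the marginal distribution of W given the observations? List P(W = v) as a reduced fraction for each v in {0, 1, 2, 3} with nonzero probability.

P(W=0) = 3/10, P(W=1) = 2/5, P(W=3) = 3/10

Enumerate traces; 96 have nonzero weight after conditioning:
  (Z=0, V=0, U=1, X=0, W=1, Y=2) weight 1/140
  (Z=0, V=0, U=1, X=0, W=1, Y=3) weight 1/140
  (Z=0, V=0, U=1, X=1, W=0, Y=2) weight 3/560
  (Z=0, V=0, U=1, X=1, W=0, Y=3) weight 3/560
  (Z=0, V=0, U=1, X=1, W=3, Y=2) weight 3/560
  (Z=0, V=0, U=1, X=1, W=3, Y=3) weight 3/560
  (Z=0, V=0, U=2, X=0, W=1, Y=2) weight 1/140
  (Z=0, V=0, U=2, X=0, W=1, Y=3) weight 1/140
  … 88 more
Group by W:
  weight(W=0) = 3/28
  weight(W=1) = 1/7
  weight(W=3) = 3/28
Total weight = 3/28 + 1/7 + 3/28 = 5/14
P(W=0 | obs) = 3/28 / 5/14 = 3/10
P(W=1 | obs) = 1/7 / 5/14 = 2/5
P(W=3 | obs) = 3/28 / 5/14 = 3/10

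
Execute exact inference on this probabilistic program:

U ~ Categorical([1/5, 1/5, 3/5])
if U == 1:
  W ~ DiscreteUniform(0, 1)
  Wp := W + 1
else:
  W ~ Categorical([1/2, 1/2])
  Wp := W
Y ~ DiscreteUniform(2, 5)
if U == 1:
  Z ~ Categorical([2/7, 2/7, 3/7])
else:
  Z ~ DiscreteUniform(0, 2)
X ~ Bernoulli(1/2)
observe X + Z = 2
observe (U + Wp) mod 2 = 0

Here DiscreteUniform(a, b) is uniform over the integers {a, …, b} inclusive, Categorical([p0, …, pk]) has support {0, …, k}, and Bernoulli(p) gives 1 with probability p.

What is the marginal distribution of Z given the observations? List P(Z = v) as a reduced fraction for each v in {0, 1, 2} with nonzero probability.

P(Z=1) = 34/71, P(Z=2) = 37/71

Enumerate traces; 24 have nonzero weight after conditioning:
  (U=0, W=0, Y=2, Z=1, X=1) weight 1/240
  (U=0, W=0, Y=2, Z=2, X=0) weight 1/240
  (U=0, W=0, Y=3, Z=1, X=1) weight 1/240
  (U=0, W=0, Y=3, Z=2, X=0) weight 1/240
  (U=0, W=0, Y=4, Z=1, X=1) weight 1/240
  (U=0, W=0, Y=4, Z=2, X=0) weight 1/240
  (U=0, W=0, Y=5, Z=1, X=1) weight 1/240
  (U=0, W=0, Y=5, Z=2, X=0) weight 1/240
  … 16 more
Group by Z:
  weight(Z=1) = 17/210
  weight(Z=2) = 37/420
Total weight = 17/210 + 37/420 = 71/420
P(Z=1 | obs) = 17/210 / 71/420 = 34/71
P(Z=2 | obs) = 37/420 / 71/420 = 37/71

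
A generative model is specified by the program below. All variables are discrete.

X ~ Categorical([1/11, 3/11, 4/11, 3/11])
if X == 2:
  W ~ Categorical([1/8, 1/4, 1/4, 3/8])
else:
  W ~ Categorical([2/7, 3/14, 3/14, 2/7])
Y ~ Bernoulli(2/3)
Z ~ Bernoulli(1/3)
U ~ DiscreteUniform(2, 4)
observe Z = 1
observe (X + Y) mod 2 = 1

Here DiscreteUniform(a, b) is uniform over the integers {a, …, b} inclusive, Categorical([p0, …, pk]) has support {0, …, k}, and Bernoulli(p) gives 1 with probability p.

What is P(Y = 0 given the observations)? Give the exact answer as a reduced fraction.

Enumerate traces; 48 have nonzero weight after conditioning:
  (X=0, W=0, Y=1, Z=1, U=2) weight 4/2079
  (X=0, W=0, Y=1, Z=1, U=3) weight 4/2079
  (X=0, W=0, Y=1, Z=1, U=4) weight 4/2079
  (X=0, W=1, Y=1, Z=1, U=2) weight 1/693
  (X=0, W=1, Y=1, Z=1, U=3) weight 1/693
  (X=0, W=1, Y=1, Z=1, U=4) weight 1/693
  (X=0, W=2, Y=1, Z=1, U=2) weight 1/693
  (X=0, W=2, Y=1, Z=1, U=3) weight 1/693
  (X=1, W=0, Y=0, Z=1, U=2) weight 2/693
  … 39 more
Group by Y:
  weight(Y=0) = 2/33
  weight(Y=1) = 10/99
Total weight = 2/33 + 10/99 = 16/99
P(Y=0 | obs) = 2/33 / 16/99 = 3/8
P(Y=1 | obs) = 10/99 / 16/99 = 5/8

P(Y = 0 | obs) = 3/8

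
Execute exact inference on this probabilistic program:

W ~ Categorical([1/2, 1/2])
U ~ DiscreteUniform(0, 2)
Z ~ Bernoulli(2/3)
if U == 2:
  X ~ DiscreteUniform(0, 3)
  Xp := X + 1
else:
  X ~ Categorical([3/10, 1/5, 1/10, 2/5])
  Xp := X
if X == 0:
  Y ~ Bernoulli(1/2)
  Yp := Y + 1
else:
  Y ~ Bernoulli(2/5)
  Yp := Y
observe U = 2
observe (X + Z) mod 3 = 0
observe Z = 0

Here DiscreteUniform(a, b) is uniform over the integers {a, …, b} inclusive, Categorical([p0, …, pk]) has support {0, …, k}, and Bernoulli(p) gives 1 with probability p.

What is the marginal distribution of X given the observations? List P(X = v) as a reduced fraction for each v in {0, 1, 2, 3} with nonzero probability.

P(X=0) = 1/2, P(X=3) = 1/2

Enumerate traces; 8 have nonzero weight after conditioning:
  (W=0, U=2, Z=0, X=0, Y=0) weight 1/144
  (W=0, U=2, Z=0, X=0, Y=1) weight 1/144
  (W=0, U=2, Z=0, X=3, Y=0) weight 1/120
  (W=0, U=2, Z=0, X=3, Y=1) weight 1/180
  (W=1, U=2, Z=0, X=0, Y=0) weight 1/144
  (W=1, U=2, Z=0, X=0, Y=1) weight 1/144
  (W=1, U=2, Z=0, X=3, Y=0) weight 1/120
  (W=1, U=2, Z=0, X=3, Y=1) weight 1/180
Group by X:
  weight(X=0) = 1/36
  weight(X=3) = 1/36
Total weight = 1/36 + 1/36 = 1/18
P(X=0 | obs) = 1/36 / 1/18 = 1/2
P(X=3 | obs) = 1/36 / 1/18 = 1/2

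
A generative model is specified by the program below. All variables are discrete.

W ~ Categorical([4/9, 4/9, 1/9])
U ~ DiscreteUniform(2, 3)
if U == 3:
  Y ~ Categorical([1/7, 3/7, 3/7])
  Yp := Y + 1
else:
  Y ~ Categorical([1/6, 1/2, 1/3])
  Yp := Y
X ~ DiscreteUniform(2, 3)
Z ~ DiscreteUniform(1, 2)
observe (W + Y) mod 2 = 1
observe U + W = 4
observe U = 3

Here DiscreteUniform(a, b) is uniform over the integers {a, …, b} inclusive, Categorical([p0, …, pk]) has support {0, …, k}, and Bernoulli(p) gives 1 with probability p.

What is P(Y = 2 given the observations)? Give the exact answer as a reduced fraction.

Enumerate traces; 8 have nonzero weight after conditioning:
  (W=1, U=3, Y=0, X=2, Z=1) weight 1/126
  (W=1, U=3, Y=0, X=2, Z=2) weight 1/126
  (W=1, U=3, Y=0, X=3, Z=1) weight 1/126
  (W=1, U=3, Y=0, X=3, Z=2) weight 1/126
  (W=1, U=3, Y=2, X=2, Z=1) weight 1/42
  (W=1, U=3, Y=2, X=2, Z=2) weight 1/42
  (W=1, U=3, Y=2, X=3, Z=1) weight 1/42
  (W=1, U=3, Y=2, X=3, Z=2) weight 1/42
Group by Y:
  weight(Y=0) = 2/63
  weight(Y=2) = 2/21
Total weight = 2/63 + 2/21 = 8/63
P(Y=0 | obs) = 2/63 / 8/63 = 1/4
P(Y=2 | obs) = 2/21 / 8/63 = 3/4

P(Y = 2 | obs) = 3/4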